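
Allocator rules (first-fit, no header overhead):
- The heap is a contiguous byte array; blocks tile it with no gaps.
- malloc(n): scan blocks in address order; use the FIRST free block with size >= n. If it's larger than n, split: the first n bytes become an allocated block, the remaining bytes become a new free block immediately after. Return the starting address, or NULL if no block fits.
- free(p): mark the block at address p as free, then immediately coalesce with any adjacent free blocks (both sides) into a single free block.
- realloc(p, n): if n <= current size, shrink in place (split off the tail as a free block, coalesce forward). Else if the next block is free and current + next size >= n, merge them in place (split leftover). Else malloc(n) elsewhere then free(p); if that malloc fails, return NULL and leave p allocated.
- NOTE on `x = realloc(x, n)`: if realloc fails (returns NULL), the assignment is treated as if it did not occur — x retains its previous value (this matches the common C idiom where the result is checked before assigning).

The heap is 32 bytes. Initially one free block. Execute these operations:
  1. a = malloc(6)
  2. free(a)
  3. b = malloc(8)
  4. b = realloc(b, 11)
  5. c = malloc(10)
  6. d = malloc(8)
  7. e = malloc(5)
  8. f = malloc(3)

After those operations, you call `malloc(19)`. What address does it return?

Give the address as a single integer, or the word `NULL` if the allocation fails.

Answer: NULL

Derivation:
Op 1: a = malloc(6) -> a = 0; heap: [0-5 ALLOC][6-31 FREE]
Op 2: free(a) -> (freed a); heap: [0-31 FREE]
Op 3: b = malloc(8) -> b = 0; heap: [0-7 ALLOC][8-31 FREE]
Op 4: b = realloc(b, 11) -> b = 0; heap: [0-10 ALLOC][11-31 FREE]
Op 5: c = malloc(10) -> c = 11; heap: [0-10 ALLOC][11-20 ALLOC][21-31 FREE]
Op 6: d = malloc(8) -> d = 21; heap: [0-10 ALLOC][11-20 ALLOC][21-28 ALLOC][29-31 FREE]
Op 7: e = malloc(5) -> e = NULL; heap: [0-10 ALLOC][11-20 ALLOC][21-28 ALLOC][29-31 FREE]
Op 8: f = malloc(3) -> f = 29; heap: [0-10 ALLOC][11-20 ALLOC][21-28 ALLOC][29-31 ALLOC]
malloc(19): first-fit scan over [0-10 ALLOC][11-20 ALLOC][21-28 ALLOC][29-31 ALLOC] -> NULL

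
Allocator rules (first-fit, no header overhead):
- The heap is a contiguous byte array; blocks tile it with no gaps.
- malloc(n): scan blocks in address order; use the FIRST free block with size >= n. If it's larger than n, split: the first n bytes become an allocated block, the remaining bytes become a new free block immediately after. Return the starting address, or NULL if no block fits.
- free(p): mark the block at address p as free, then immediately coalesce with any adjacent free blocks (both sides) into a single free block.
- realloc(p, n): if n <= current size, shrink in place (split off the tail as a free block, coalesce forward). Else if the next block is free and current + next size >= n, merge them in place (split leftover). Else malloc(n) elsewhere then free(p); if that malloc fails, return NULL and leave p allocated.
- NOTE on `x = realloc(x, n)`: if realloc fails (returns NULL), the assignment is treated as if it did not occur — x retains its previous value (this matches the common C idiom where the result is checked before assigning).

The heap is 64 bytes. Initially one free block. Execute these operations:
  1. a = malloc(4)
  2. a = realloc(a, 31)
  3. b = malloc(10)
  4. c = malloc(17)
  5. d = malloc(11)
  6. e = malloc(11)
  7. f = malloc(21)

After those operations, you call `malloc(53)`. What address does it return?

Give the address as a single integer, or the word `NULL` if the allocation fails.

Answer: NULL

Derivation:
Op 1: a = malloc(4) -> a = 0; heap: [0-3 ALLOC][4-63 FREE]
Op 2: a = realloc(a, 31) -> a = 0; heap: [0-30 ALLOC][31-63 FREE]
Op 3: b = malloc(10) -> b = 31; heap: [0-30 ALLOC][31-40 ALLOC][41-63 FREE]
Op 4: c = malloc(17) -> c = 41; heap: [0-30 ALLOC][31-40 ALLOC][41-57 ALLOC][58-63 FREE]
Op 5: d = malloc(11) -> d = NULL; heap: [0-30 ALLOC][31-40 ALLOC][41-57 ALLOC][58-63 FREE]
Op 6: e = malloc(11) -> e = NULL; heap: [0-30 ALLOC][31-40 ALLOC][41-57 ALLOC][58-63 FREE]
Op 7: f = malloc(21) -> f = NULL; heap: [0-30 ALLOC][31-40 ALLOC][41-57 ALLOC][58-63 FREE]
malloc(53): first-fit scan over [0-30 ALLOC][31-40 ALLOC][41-57 ALLOC][58-63 FREE] -> NULL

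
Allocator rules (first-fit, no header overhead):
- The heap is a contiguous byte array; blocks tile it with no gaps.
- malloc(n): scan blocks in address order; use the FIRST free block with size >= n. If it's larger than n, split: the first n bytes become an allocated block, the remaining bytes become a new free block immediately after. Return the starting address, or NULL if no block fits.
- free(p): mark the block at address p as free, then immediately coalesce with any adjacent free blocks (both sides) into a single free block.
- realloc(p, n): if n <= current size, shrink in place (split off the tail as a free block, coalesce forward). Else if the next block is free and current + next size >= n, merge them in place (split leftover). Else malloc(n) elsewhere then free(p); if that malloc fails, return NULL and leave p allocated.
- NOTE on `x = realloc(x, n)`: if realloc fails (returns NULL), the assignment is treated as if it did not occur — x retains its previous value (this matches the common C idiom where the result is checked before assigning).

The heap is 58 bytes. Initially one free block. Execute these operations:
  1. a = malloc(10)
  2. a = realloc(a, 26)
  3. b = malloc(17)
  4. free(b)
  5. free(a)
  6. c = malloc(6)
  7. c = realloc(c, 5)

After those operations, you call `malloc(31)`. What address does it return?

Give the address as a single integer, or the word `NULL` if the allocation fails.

Op 1: a = malloc(10) -> a = 0; heap: [0-9 ALLOC][10-57 FREE]
Op 2: a = realloc(a, 26) -> a = 0; heap: [0-25 ALLOC][26-57 FREE]
Op 3: b = malloc(17) -> b = 26; heap: [0-25 ALLOC][26-42 ALLOC][43-57 FREE]
Op 4: free(b) -> (freed b); heap: [0-25 ALLOC][26-57 FREE]
Op 5: free(a) -> (freed a); heap: [0-57 FREE]
Op 6: c = malloc(6) -> c = 0; heap: [0-5 ALLOC][6-57 FREE]
Op 7: c = realloc(c, 5) -> c = 0; heap: [0-4 ALLOC][5-57 FREE]
malloc(31): first-fit scan over [0-4 ALLOC][5-57 FREE] -> 5

Answer: 5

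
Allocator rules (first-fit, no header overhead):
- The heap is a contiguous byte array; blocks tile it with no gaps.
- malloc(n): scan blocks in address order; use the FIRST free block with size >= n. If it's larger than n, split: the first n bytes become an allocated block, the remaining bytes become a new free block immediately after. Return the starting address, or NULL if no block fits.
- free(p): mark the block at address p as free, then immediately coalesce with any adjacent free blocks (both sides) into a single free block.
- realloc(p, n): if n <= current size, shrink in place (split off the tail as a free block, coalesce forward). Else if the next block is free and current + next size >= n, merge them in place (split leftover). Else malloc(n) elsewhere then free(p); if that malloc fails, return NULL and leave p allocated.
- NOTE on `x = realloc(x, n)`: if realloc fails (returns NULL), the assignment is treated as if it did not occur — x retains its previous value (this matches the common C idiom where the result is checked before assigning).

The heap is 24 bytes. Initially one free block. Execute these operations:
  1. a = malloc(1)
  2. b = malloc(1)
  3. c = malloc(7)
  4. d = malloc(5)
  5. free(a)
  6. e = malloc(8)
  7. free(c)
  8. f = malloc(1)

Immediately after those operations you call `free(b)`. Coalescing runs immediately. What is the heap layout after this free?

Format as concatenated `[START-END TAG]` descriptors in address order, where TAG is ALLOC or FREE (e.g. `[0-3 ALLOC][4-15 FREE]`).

Op 1: a = malloc(1) -> a = 0; heap: [0-0 ALLOC][1-23 FREE]
Op 2: b = malloc(1) -> b = 1; heap: [0-0 ALLOC][1-1 ALLOC][2-23 FREE]
Op 3: c = malloc(7) -> c = 2; heap: [0-0 ALLOC][1-1 ALLOC][2-8 ALLOC][9-23 FREE]
Op 4: d = malloc(5) -> d = 9; heap: [0-0 ALLOC][1-1 ALLOC][2-8 ALLOC][9-13 ALLOC][14-23 FREE]
Op 5: free(a) -> (freed a); heap: [0-0 FREE][1-1 ALLOC][2-8 ALLOC][9-13 ALLOC][14-23 FREE]
Op 6: e = malloc(8) -> e = 14; heap: [0-0 FREE][1-1 ALLOC][2-8 ALLOC][9-13 ALLOC][14-21 ALLOC][22-23 FREE]
Op 7: free(c) -> (freed c); heap: [0-0 FREE][1-1 ALLOC][2-8 FREE][9-13 ALLOC][14-21 ALLOC][22-23 FREE]
Op 8: f = malloc(1) -> f = 0; heap: [0-0 ALLOC][1-1 ALLOC][2-8 FREE][9-13 ALLOC][14-21 ALLOC][22-23 FREE]
free(b): b = 1 -> block [1-1 ALLOC]; mark free, coalesce with adjacent free neighbors -> [0-0 ALLOC][1-8 FREE][9-13 ALLOC][14-21 ALLOC][22-23 FREE]

Answer: [0-0 ALLOC][1-8 FREE][9-13 ALLOC][14-21 ALLOC][22-23 FREE]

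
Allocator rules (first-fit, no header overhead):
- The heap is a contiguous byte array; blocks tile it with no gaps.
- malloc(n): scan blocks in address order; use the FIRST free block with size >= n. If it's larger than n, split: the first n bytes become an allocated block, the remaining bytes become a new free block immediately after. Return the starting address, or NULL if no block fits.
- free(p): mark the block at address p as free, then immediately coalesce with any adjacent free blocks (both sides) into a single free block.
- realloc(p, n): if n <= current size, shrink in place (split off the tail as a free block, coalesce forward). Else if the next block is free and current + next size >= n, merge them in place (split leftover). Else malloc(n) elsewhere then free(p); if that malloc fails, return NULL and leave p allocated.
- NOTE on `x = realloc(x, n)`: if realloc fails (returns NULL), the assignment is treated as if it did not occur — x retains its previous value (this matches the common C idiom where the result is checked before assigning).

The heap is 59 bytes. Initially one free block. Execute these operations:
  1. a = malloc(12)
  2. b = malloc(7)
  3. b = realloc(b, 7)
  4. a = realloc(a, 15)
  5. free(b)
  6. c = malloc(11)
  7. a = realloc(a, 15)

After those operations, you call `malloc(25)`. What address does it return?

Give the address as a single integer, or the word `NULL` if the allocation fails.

Op 1: a = malloc(12) -> a = 0; heap: [0-11 ALLOC][12-58 FREE]
Op 2: b = malloc(7) -> b = 12; heap: [0-11 ALLOC][12-18 ALLOC][19-58 FREE]
Op 3: b = realloc(b, 7) -> b = 12; heap: [0-11 ALLOC][12-18 ALLOC][19-58 FREE]
Op 4: a = realloc(a, 15) -> a = 19; heap: [0-11 FREE][12-18 ALLOC][19-33 ALLOC][34-58 FREE]
Op 5: free(b) -> (freed b); heap: [0-18 FREE][19-33 ALLOC][34-58 FREE]
Op 6: c = malloc(11) -> c = 0; heap: [0-10 ALLOC][11-18 FREE][19-33 ALLOC][34-58 FREE]
Op 7: a = realloc(a, 15) -> a = 19; heap: [0-10 ALLOC][11-18 FREE][19-33 ALLOC][34-58 FREE]
malloc(25): first-fit scan over [0-10 ALLOC][11-18 FREE][19-33 ALLOC][34-58 FREE] -> 34

Answer: 34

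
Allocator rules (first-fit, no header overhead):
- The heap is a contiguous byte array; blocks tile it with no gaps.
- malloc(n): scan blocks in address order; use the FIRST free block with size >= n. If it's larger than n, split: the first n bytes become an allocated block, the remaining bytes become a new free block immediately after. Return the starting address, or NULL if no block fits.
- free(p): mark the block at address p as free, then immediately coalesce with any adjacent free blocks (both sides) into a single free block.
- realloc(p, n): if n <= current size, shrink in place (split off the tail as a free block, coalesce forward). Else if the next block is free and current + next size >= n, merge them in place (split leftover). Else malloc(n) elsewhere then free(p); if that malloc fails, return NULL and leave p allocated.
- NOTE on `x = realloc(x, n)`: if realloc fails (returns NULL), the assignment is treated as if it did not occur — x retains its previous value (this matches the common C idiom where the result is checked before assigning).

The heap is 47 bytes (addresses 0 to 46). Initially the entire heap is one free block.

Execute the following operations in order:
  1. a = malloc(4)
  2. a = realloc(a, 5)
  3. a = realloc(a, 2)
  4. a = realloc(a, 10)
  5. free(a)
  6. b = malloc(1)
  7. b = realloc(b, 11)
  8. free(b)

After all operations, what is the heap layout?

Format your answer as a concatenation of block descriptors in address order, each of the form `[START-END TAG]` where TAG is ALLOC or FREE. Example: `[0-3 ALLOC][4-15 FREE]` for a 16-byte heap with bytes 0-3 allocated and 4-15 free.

Op 1: a = malloc(4) -> a = 0; heap: [0-3 ALLOC][4-46 FREE]
Op 2: a = realloc(a, 5) -> a = 0; heap: [0-4 ALLOC][5-46 FREE]
Op 3: a = realloc(a, 2) -> a = 0; heap: [0-1 ALLOC][2-46 FREE]
Op 4: a = realloc(a, 10) -> a = 0; heap: [0-9 ALLOC][10-46 FREE]
Op 5: free(a) -> (freed a); heap: [0-46 FREE]
Op 6: b = malloc(1) -> b = 0; heap: [0-0 ALLOC][1-46 FREE]
Op 7: b = realloc(b, 11) -> b = 0; heap: [0-10 ALLOC][11-46 FREE]
Op 8: free(b) -> (freed b); heap: [0-46 FREE]

Answer: [0-46 FREE]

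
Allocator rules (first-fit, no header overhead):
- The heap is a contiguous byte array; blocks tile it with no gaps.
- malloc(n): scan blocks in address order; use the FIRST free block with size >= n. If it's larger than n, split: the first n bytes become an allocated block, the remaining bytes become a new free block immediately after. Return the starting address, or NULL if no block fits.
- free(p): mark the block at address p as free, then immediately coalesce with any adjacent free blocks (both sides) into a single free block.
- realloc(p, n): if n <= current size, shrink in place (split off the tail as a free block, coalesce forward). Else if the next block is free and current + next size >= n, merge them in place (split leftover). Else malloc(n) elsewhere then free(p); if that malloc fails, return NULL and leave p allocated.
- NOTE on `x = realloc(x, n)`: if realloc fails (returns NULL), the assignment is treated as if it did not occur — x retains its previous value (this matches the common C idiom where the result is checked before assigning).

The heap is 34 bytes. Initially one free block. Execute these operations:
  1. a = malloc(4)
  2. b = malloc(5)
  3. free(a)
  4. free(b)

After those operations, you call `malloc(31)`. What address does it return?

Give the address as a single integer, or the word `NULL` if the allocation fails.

Op 1: a = malloc(4) -> a = 0; heap: [0-3 ALLOC][4-33 FREE]
Op 2: b = malloc(5) -> b = 4; heap: [0-3 ALLOC][4-8 ALLOC][9-33 FREE]
Op 3: free(a) -> (freed a); heap: [0-3 FREE][4-8 ALLOC][9-33 FREE]
Op 4: free(b) -> (freed b); heap: [0-33 FREE]
malloc(31): first-fit scan over [0-33 FREE] -> 0

Answer: 0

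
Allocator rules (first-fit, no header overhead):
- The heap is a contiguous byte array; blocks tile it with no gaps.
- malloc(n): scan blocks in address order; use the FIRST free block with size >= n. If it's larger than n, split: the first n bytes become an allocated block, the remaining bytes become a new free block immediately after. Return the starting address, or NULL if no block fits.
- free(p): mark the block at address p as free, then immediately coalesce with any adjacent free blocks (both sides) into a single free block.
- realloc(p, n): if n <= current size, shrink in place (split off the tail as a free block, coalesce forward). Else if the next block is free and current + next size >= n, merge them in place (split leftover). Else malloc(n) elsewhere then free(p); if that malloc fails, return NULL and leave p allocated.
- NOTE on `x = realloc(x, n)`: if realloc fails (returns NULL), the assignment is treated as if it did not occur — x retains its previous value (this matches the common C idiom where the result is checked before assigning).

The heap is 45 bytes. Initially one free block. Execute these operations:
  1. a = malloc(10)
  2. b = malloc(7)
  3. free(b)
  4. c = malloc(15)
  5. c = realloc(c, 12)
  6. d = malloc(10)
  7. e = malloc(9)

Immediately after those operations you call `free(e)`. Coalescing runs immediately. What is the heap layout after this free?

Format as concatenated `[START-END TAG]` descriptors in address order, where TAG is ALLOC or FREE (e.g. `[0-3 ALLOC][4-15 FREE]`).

Answer: [0-9 ALLOC][10-21 ALLOC][22-31 ALLOC][32-44 FREE]

Derivation:
Op 1: a = malloc(10) -> a = 0; heap: [0-9 ALLOC][10-44 FREE]
Op 2: b = malloc(7) -> b = 10; heap: [0-9 ALLOC][10-16 ALLOC][17-44 FREE]
Op 3: free(b) -> (freed b); heap: [0-9 ALLOC][10-44 FREE]
Op 4: c = malloc(15) -> c = 10; heap: [0-9 ALLOC][10-24 ALLOC][25-44 FREE]
Op 5: c = realloc(c, 12) -> c = 10; heap: [0-9 ALLOC][10-21 ALLOC][22-44 FREE]
Op 6: d = malloc(10) -> d = 22; heap: [0-9 ALLOC][10-21 ALLOC][22-31 ALLOC][32-44 FREE]
Op 7: e = malloc(9) -> e = 32; heap: [0-9 ALLOC][10-21 ALLOC][22-31 ALLOC][32-40 ALLOC][41-44 FREE]
free(e): e = 32 -> block [32-40 ALLOC]; mark free, coalesce with adjacent free neighbors -> [0-9 ALLOC][10-21 ALLOC][22-31 ALLOC][32-44 FREE]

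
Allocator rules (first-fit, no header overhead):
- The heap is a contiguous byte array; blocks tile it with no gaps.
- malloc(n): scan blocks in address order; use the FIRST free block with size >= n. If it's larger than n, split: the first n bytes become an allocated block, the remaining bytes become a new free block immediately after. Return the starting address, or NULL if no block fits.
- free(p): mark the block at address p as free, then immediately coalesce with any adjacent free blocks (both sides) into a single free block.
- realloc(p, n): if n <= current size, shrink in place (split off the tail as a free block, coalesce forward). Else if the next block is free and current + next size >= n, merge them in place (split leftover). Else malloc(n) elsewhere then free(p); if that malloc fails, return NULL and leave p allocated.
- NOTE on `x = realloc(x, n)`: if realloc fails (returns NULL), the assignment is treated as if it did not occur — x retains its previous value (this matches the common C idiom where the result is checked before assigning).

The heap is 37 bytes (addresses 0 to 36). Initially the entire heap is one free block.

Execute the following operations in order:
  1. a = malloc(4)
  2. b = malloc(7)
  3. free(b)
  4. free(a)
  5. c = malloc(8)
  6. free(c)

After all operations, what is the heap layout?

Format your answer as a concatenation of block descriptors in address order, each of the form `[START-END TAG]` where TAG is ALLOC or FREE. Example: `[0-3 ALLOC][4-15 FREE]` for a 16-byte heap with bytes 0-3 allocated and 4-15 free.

Op 1: a = malloc(4) -> a = 0; heap: [0-3 ALLOC][4-36 FREE]
Op 2: b = malloc(7) -> b = 4; heap: [0-3 ALLOC][4-10 ALLOC][11-36 FREE]
Op 3: free(b) -> (freed b); heap: [0-3 ALLOC][4-36 FREE]
Op 4: free(a) -> (freed a); heap: [0-36 FREE]
Op 5: c = malloc(8) -> c = 0; heap: [0-7 ALLOC][8-36 FREE]
Op 6: free(c) -> (freed c); heap: [0-36 FREE]

Answer: [0-36 FREE]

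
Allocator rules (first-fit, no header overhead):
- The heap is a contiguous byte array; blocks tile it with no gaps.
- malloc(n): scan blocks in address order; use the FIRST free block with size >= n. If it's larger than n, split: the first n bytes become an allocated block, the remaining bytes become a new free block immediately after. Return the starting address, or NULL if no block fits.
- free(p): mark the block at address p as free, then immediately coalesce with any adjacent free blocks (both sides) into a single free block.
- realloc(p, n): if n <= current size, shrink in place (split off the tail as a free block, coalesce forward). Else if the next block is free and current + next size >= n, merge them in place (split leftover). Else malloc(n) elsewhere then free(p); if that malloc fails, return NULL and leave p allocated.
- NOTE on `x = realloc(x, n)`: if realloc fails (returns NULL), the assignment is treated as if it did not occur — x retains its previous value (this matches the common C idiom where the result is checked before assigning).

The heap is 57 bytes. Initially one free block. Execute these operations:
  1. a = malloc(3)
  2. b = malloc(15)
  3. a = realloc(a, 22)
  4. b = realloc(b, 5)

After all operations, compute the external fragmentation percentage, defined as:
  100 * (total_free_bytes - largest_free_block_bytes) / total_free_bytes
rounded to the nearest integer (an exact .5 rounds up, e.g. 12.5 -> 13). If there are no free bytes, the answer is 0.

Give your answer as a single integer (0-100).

Answer: 43

Derivation:
Op 1: a = malloc(3) -> a = 0; heap: [0-2 ALLOC][3-56 FREE]
Op 2: b = malloc(15) -> b = 3; heap: [0-2 ALLOC][3-17 ALLOC][18-56 FREE]
Op 3: a = realloc(a, 22) -> a = 18; heap: [0-2 FREE][3-17 ALLOC][18-39 ALLOC][40-56 FREE]
Op 4: b = realloc(b, 5) -> b = 3; heap: [0-2 FREE][3-7 ALLOC][8-17 FREE][18-39 ALLOC][40-56 FREE]
Free blocks: [3 10 17] total_free=30 largest=17 -> 100*(30-17)/30 = 1300/30 ≈ 43.333 -> rounds to 43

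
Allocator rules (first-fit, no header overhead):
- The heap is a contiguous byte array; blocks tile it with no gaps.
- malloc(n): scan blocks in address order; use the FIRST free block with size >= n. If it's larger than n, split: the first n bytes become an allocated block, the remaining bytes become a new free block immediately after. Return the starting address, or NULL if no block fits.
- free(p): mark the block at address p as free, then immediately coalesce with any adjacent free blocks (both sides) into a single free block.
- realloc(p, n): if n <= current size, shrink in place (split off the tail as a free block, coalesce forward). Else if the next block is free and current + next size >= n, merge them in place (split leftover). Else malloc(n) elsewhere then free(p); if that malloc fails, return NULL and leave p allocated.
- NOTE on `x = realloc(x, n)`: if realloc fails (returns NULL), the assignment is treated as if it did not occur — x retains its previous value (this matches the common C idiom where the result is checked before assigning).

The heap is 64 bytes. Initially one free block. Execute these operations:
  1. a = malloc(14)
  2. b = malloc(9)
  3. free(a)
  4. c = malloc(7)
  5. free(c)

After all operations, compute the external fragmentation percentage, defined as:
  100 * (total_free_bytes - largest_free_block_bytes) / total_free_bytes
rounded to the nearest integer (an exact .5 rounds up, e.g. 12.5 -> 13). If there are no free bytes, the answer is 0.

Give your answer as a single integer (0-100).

Op 1: a = malloc(14) -> a = 0; heap: [0-13 ALLOC][14-63 FREE]
Op 2: b = malloc(9) -> b = 14; heap: [0-13 ALLOC][14-22 ALLOC][23-63 FREE]
Op 3: free(a) -> (freed a); heap: [0-13 FREE][14-22 ALLOC][23-63 FREE]
Op 4: c = malloc(7) -> c = 0; heap: [0-6 ALLOC][7-13 FREE][14-22 ALLOC][23-63 FREE]
Op 5: free(c) -> (freed c); heap: [0-13 FREE][14-22 ALLOC][23-63 FREE]
Free blocks: [14 41] total_free=55 largest=41 -> 100*(55-41)/55 = 1400/55 ≈ 25.455 -> rounds to 25

Answer: 25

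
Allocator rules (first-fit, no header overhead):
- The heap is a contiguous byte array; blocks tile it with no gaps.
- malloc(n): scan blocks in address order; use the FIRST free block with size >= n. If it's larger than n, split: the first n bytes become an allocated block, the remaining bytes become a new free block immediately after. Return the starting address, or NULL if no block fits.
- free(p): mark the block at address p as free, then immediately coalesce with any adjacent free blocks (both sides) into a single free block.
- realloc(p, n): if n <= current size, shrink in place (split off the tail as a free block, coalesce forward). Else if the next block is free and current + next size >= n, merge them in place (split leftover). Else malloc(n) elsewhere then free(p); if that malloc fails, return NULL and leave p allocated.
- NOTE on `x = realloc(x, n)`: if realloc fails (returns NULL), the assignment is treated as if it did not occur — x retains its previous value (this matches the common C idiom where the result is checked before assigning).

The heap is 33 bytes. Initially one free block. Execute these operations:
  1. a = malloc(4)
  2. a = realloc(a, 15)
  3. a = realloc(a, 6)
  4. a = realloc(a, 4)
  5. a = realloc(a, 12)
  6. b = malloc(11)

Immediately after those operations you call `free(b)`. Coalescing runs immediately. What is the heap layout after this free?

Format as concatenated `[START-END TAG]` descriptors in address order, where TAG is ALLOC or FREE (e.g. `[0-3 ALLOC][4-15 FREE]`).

Op 1: a = malloc(4) -> a = 0; heap: [0-3 ALLOC][4-32 FREE]
Op 2: a = realloc(a, 15) -> a = 0; heap: [0-14 ALLOC][15-32 FREE]
Op 3: a = realloc(a, 6) -> a = 0; heap: [0-5 ALLOC][6-32 FREE]
Op 4: a = realloc(a, 4) -> a = 0; heap: [0-3 ALLOC][4-32 FREE]
Op 5: a = realloc(a, 12) -> a = 0; heap: [0-11 ALLOC][12-32 FREE]
Op 6: b = malloc(11) -> b = 12; heap: [0-11 ALLOC][12-22 ALLOC][23-32 FREE]
free(b): b = 12 -> block [12-22 ALLOC]; mark free, coalesce with adjacent free neighbors -> [0-11 ALLOC][12-32 FREE]

Answer: [0-11 ALLOC][12-32 FREE]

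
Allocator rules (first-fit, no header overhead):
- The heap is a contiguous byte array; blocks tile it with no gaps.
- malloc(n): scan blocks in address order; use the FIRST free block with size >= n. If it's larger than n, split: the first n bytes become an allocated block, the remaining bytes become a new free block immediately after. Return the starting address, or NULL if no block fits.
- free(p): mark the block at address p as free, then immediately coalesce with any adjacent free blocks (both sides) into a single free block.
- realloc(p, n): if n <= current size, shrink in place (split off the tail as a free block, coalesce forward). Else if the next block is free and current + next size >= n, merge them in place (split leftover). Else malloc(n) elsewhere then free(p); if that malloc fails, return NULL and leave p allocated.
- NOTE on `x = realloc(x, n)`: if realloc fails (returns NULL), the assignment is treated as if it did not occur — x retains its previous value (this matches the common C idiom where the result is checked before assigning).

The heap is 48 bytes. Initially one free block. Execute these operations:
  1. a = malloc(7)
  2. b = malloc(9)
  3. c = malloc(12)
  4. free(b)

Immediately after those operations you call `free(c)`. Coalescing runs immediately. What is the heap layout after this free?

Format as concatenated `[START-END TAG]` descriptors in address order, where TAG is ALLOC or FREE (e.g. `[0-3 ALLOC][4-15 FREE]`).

Op 1: a = malloc(7) -> a = 0; heap: [0-6 ALLOC][7-47 FREE]
Op 2: b = malloc(9) -> b = 7; heap: [0-6 ALLOC][7-15 ALLOC][16-47 FREE]
Op 3: c = malloc(12) -> c = 16; heap: [0-6 ALLOC][7-15 ALLOC][16-27 ALLOC][28-47 FREE]
Op 4: free(b) -> (freed b); heap: [0-6 ALLOC][7-15 FREE][16-27 ALLOC][28-47 FREE]
free(c): c = 16 -> block [16-27 ALLOC]; mark free, coalesce with adjacent free neighbors -> [0-6 ALLOC][7-47 FREE]

Answer: [0-6 ALLOC][7-47 FREE]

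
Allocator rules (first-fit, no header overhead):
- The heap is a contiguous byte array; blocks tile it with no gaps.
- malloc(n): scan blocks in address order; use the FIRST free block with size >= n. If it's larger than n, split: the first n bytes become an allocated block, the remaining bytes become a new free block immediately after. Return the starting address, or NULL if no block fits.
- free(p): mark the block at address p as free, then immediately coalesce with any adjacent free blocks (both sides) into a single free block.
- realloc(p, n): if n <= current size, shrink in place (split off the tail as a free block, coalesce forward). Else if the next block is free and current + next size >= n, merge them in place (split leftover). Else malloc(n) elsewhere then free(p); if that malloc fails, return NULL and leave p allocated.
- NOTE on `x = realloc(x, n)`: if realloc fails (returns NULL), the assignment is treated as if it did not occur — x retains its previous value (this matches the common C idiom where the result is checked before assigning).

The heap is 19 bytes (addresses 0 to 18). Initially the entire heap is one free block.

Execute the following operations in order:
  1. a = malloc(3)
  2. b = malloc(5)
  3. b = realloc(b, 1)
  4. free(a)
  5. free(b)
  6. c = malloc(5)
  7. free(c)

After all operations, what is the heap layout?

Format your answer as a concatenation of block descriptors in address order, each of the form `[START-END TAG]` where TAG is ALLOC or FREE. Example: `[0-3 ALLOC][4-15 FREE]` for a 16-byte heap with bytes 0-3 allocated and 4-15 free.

Answer: [0-18 FREE]

Derivation:
Op 1: a = malloc(3) -> a = 0; heap: [0-2 ALLOC][3-18 FREE]
Op 2: b = malloc(5) -> b = 3; heap: [0-2 ALLOC][3-7 ALLOC][8-18 FREE]
Op 3: b = realloc(b, 1) -> b = 3; heap: [0-2 ALLOC][3-3 ALLOC][4-18 FREE]
Op 4: free(a) -> (freed a); heap: [0-2 FREE][3-3 ALLOC][4-18 FREE]
Op 5: free(b) -> (freed b); heap: [0-18 FREE]
Op 6: c = malloc(5) -> c = 0; heap: [0-4 ALLOC][5-18 FREE]
Op 7: free(c) -> (freed c); heap: [0-18 FREE]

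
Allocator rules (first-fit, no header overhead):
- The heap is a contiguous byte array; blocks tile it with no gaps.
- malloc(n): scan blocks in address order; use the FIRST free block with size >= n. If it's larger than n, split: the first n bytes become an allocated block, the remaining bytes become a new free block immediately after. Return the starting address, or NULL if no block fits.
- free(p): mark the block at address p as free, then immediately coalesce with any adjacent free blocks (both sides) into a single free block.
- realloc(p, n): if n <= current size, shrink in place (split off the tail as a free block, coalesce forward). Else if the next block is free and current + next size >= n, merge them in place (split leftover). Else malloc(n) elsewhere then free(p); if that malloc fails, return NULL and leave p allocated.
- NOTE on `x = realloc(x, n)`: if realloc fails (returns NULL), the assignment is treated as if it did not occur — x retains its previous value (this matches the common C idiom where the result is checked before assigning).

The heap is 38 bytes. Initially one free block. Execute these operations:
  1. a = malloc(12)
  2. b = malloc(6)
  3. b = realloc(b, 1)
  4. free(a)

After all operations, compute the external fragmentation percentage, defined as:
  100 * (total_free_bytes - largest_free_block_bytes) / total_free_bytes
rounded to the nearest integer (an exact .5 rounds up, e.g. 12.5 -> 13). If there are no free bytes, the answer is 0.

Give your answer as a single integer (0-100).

Answer: 32

Derivation:
Op 1: a = malloc(12) -> a = 0; heap: [0-11 ALLOC][12-37 FREE]
Op 2: b = malloc(6) -> b = 12; heap: [0-11 ALLOC][12-17 ALLOC][18-37 FREE]
Op 3: b = realloc(b, 1) -> b = 12; heap: [0-11 ALLOC][12-12 ALLOC][13-37 FREE]
Op 4: free(a) -> (freed a); heap: [0-11 FREE][12-12 ALLOC][13-37 FREE]
Free blocks: [12 25] total_free=37 largest=25 -> 100*(37-25)/37 = 1200/37 ≈ 32.432 -> rounds to 32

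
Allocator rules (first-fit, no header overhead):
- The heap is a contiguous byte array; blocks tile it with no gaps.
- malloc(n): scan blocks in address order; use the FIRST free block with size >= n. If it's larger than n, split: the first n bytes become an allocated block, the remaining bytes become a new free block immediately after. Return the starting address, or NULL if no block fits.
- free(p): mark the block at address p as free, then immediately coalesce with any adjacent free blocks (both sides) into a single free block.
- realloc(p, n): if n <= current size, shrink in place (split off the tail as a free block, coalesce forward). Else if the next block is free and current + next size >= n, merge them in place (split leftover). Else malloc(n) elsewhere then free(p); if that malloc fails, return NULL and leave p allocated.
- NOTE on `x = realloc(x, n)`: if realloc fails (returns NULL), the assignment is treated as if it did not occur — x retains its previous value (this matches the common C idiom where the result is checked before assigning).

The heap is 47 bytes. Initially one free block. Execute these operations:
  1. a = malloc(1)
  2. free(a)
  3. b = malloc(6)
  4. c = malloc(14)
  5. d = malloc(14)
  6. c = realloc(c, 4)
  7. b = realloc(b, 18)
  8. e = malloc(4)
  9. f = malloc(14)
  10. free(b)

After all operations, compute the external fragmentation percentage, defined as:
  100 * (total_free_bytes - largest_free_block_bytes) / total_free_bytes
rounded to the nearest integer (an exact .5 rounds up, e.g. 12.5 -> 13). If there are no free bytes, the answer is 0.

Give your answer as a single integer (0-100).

Answer: 48

Derivation:
Op 1: a = malloc(1) -> a = 0; heap: [0-0 ALLOC][1-46 FREE]
Op 2: free(a) -> (freed a); heap: [0-46 FREE]
Op 3: b = malloc(6) -> b = 0; heap: [0-5 ALLOC][6-46 FREE]
Op 4: c = malloc(14) -> c = 6; heap: [0-5 ALLOC][6-19 ALLOC][20-46 FREE]
Op 5: d = malloc(14) -> d = 20; heap: [0-5 ALLOC][6-19 ALLOC][20-33 ALLOC][34-46 FREE]
Op 6: c = realloc(c, 4) -> c = 6; heap: [0-5 ALLOC][6-9 ALLOC][10-19 FREE][20-33 ALLOC][34-46 FREE]
Op 7: b = realloc(b, 18) -> NULL (b unchanged); heap: [0-5 ALLOC][6-9 ALLOC][10-19 FREE][20-33 ALLOC][34-46 FREE]
Op 8: e = malloc(4) -> e = 10; heap: [0-5 ALLOC][6-9 ALLOC][10-13 ALLOC][14-19 FREE][20-33 ALLOC][34-46 FREE]
Op 9: f = malloc(14) -> f = NULL; heap: [0-5 ALLOC][6-9 ALLOC][10-13 ALLOC][14-19 FREE][20-33 ALLOC][34-46 FREE]
Op 10: free(b) -> (freed b); heap: [0-5 FREE][6-9 ALLOC][10-13 ALLOC][14-19 FREE][20-33 ALLOC][34-46 FREE]
Free blocks: [6 6 13] total_free=25 largest=13 -> 100*(25-13)/25 = 1200/25 = 48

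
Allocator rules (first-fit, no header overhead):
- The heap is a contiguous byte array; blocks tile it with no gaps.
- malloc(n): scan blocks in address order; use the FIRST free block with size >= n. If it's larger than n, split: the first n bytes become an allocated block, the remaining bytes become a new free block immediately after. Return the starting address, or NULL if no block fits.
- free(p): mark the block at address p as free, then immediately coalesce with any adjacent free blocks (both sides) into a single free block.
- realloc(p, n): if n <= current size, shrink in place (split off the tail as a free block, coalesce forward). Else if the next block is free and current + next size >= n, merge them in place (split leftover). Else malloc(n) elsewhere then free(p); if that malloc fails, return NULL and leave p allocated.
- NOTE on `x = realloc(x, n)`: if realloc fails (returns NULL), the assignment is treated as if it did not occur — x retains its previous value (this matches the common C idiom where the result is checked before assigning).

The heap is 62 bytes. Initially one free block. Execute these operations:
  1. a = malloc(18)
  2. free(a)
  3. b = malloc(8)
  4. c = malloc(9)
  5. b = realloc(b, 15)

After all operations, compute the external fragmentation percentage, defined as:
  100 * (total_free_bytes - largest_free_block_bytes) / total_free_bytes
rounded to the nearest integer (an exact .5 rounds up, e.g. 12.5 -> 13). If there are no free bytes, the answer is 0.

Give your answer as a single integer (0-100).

Answer: 21

Derivation:
Op 1: a = malloc(18) -> a = 0; heap: [0-17 ALLOC][18-61 FREE]
Op 2: free(a) -> (freed a); heap: [0-61 FREE]
Op 3: b = malloc(8) -> b = 0; heap: [0-7 ALLOC][8-61 FREE]
Op 4: c = malloc(9) -> c = 8; heap: [0-7 ALLOC][8-16 ALLOC][17-61 FREE]
Op 5: b = realloc(b, 15) -> b = 17; heap: [0-7 FREE][8-16 ALLOC][17-31 ALLOC][32-61 FREE]
Free blocks: [8 30] total_free=38 largest=30 -> 100*(38-30)/38 = 800/38 ≈ 21.053 -> rounds to 21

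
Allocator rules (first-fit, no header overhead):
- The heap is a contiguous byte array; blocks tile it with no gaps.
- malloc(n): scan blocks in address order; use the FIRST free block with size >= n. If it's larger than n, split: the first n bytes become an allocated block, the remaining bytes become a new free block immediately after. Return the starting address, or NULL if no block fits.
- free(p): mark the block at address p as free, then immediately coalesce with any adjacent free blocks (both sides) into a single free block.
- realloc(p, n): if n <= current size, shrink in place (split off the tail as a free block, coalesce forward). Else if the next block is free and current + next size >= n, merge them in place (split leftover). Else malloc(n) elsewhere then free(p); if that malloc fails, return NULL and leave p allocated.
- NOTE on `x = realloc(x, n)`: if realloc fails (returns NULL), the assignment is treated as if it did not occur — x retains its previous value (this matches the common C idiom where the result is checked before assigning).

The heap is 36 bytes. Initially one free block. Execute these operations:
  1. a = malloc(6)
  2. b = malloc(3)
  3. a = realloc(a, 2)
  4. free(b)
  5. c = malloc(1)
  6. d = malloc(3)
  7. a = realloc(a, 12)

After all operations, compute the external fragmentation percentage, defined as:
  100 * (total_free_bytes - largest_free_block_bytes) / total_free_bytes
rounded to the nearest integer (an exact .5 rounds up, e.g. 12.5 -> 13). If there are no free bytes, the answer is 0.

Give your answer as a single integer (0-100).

Op 1: a = malloc(6) -> a = 0; heap: [0-5 ALLOC][6-35 FREE]
Op 2: b = malloc(3) -> b = 6; heap: [0-5 ALLOC][6-8 ALLOC][9-35 FREE]
Op 3: a = realloc(a, 2) -> a = 0; heap: [0-1 ALLOC][2-5 FREE][6-8 ALLOC][9-35 FREE]
Op 4: free(b) -> (freed b); heap: [0-1 ALLOC][2-35 FREE]
Op 5: c = malloc(1) -> c = 2; heap: [0-1 ALLOC][2-2 ALLOC][3-35 FREE]
Op 6: d = malloc(3) -> d = 3; heap: [0-1 ALLOC][2-2 ALLOC][3-5 ALLOC][6-35 FREE]
Op 7: a = realloc(a, 12) -> a = 6; heap: [0-1 FREE][2-2 ALLOC][3-5 ALLOC][6-17 ALLOC][18-35 FREE]
Free blocks: [2 18] total_free=20 largest=18 -> 100*(20-18)/20 = 200/20 = 10

Answer: 10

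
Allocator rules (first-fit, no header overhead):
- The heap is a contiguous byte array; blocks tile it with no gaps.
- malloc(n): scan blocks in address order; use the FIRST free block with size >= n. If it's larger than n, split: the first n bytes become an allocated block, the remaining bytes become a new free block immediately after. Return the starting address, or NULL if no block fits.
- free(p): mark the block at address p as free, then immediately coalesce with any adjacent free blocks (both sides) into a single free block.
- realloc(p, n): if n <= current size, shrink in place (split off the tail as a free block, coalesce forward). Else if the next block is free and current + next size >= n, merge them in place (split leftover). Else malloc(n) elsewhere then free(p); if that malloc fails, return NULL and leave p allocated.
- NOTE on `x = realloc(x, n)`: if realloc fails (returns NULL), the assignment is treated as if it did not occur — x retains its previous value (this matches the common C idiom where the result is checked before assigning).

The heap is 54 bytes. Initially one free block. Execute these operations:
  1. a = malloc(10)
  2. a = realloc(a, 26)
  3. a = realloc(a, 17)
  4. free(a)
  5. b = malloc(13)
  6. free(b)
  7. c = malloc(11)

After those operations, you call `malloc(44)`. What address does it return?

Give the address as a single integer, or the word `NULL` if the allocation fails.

Answer: NULL

Derivation:
Op 1: a = malloc(10) -> a = 0; heap: [0-9 ALLOC][10-53 FREE]
Op 2: a = realloc(a, 26) -> a = 0; heap: [0-25 ALLOC][26-53 FREE]
Op 3: a = realloc(a, 17) -> a = 0; heap: [0-16 ALLOC][17-53 FREE]
Op 4: free(a) -> (freed a); heap: [0-53 FREE]
Op 5: b = malloc(13) -> b = 0; heap: [0-12 ALLOC][13-53 FREE]
Op 6: free(b) -> (freed b); heap: [0-53 FREE]
Op 7: c = malloc(11) -> c = 0; heap: [0-10 ALLOC][11-53 FREE]
malloc(44): first-fit scan over [0-10 ALLOC][11-53 FREE] -> NULL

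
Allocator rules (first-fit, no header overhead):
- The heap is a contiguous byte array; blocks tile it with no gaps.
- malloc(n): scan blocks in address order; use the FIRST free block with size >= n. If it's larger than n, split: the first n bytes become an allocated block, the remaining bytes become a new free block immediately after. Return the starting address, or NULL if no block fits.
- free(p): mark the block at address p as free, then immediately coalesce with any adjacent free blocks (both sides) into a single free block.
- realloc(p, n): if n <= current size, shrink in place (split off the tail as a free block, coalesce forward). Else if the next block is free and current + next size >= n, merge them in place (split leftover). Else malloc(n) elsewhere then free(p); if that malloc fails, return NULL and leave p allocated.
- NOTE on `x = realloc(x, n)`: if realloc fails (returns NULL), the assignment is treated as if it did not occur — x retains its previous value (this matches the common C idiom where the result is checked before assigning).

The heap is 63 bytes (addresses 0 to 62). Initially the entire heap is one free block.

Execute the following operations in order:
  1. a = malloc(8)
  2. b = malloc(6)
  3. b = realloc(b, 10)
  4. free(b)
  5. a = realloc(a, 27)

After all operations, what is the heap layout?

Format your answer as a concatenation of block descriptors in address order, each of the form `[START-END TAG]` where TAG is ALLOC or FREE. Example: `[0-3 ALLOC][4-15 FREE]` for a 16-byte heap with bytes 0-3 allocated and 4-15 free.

Answer: [0-26 ALLOC][27-62 FREE]

Derivation:
Op 1: a = malloc(8) -> a = 0; heap: [0-7 ALLOC][8-62 FREE]
Op 2: b = malloc(6) -> b = 8; heap: [0-7 ALLOC][8-13 ALLOC][14-62 FREE]
Op 3: b = realloc(b, 10) -> b = 8; heap: [0-7 ALLOC][8-17 ALLOC][18-62 FREE]
Op 4: free(b) -> (freed b); heap: [0-7 ALLOC][8-62 FREE]
Op 5: a = realloc(a, 27) -> a = 0; heap: [0-26 ALLOC][27-62 FREE]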